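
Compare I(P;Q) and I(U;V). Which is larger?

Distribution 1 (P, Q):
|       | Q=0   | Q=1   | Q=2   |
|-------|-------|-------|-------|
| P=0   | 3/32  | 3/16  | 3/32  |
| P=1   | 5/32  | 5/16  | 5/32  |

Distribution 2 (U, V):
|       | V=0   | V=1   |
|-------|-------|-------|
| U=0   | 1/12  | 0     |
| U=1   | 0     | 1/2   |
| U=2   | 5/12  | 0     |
Distribution 1 (P, Q):
Marginal P(P) (row sums):
  P(P=0) = 3/32 + 3/16 + 3/32 = 3/8
  P(P=1) = 5/32 + 5/16 + 5/32 = 5/8
Marginal P(Q) (column sums):
  P(Q=0) = 3/32 + 5/32 = 1/4
  P(Q=1) = 3/16 + 5/16 = 1/2
  P(Q=2) = 3/32 + 5/32 = 1/4

H(P) = -[(3/8)·log₂(3/8) + (5/8)·log₂(5/8)]
  = 0.5306 + 0.4238
  = 0.9544 bits
H(Q) = -[(1/4)·log₂(1/4) + (1/2)·log₂(1/2) + (1/4)·log₂(1/4)]
  = 0.5000 + 0.5000 + 0.5000
  = 1.5000 bits
H(P,Q) = -[(3/32)·log₂(3/32) + (3/16)·log₂(3/16) + (3/32)·log₂(3/32) + (5/32)·log₂(5/32) + (5/16)·log₂(5/16) + (5/32)·log₂(5/32)]
  = 0.3202 + 0.4528 + 0.3202 + 0.4184 + 0.5244 + 0.4184
  = 2.4544 bits

I(P;Q) = H(P) + H(Q) - H(P,Q)
  = 0.9544 + 1.5000 - 2.4544
  = 0.0000 bits

Distribution 2 (U, V):
Marginal P(U) (row sums):
  P(U=0) = 1/12 + 0 = 1/12
  P(U=1) = 0 + 1/2 = 1/2
  P(U=2) = 5/12 + 0 = 5/12
Marginal P(V) (column sums):
  P(V=0) = 1/12 + 0 + 5/12 = 1/2
  P(V=1) = 0 + 1/2 + 0 = 1/2

H(U) = -[(1/12)·log₂(1/12) + (1/2)·log₂(1/2) + (5/12)·log₂(5/12)]
  = 0.2987 + 0.5000 + 0.5263
  = 1.3250 bits
H(V) = -[(1/2)·log₂(1/2) + (1/2)·log₂(1/2)]
  = 0.5000 + 0.5000
  = 1.0000 bits
H(U,V) = -[(1/12)·log₂(1/12) + (1/2)·log₂(1/2) + (5/12)·log₂(5/12)]
  = 0.2987 + 0.5000 + 0.5263
  = 1.3250 bits

I(U;V) = H(U) + H(V) - H(U,V)
  = 1.3250 + 1.0000 - 1.3250
  = 1.0000 bits

I(U;V) = 1.0000 bits > I(P;Q) = 0.0000 bits, so (U, V) has the higher mutual information (stronger dependence).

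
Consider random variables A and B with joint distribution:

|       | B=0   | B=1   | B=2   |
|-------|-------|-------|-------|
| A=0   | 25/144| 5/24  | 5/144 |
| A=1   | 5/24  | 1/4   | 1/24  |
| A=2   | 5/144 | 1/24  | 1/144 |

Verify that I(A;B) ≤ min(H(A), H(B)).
Marginal P(A) (row sums):
  P(A=0) = 25/144 + 5/24 + 5/144 = 5/12
  P(A=1) = 5/24 + 1/4 + 1/24 = 1/2
  P(A=2) = 5/144 + 1/24 + 1/144 = 1/12
Marginal P(B) (column sums):
  P(B=0) = 25/144 + 5/24 + 5/144 = 5/12
  P(B=1) = 5/24 + 1/4 + 1/24 = 1/2
  P(B=2) = 5/144 + 1/24 + 1/144 = 1/12

H(A) = -[(5/12)·log₂(5/12) + (1/2)·log₂(1/2) + (1/12)·log₂(1/12)]
  = 0.5263 + 0.5000 + 0.2987
  = 1.3250 bits
H(B) = -[(5/12)·log₂(5/12) + (1/2)·log₂(1/2) + (1/12)·log₂(1/12)]
  = 0.5263 + 0.5000 + 0.2987
  = 1.3250 bits
H(A,B) = -[(25/144)·log₂(25/144) + (5/24)·log₂(5/24) + (5/144)·log₂(5/144) + (5/24)·log₂(5/24) + (1/4)·log₂(1/4) + (1/24)·log₂(1/24) + (5/144)·log₂(5/144) + (1/24)·log₂(1/24) + (1/144)·log₂(1/144)]
  = 0.4386 + 0.4715 + 0.1683 + 0.4715 + 0.5000 + 0.1910 + 0.1683 + 0.1910 + 0.0498
  = 2.6500 bits

I(A;B) = H(A) + H(B) - H(A,B)
  = 1.3250 + 1.3250 - 2.6500
  = 0.0000 bits

min(H(A), H(B)) = min(1.3250, 1.3250) = 1.3250 bits
Since 0.0000 ≤ 1.3250, the bound is satisfied ✓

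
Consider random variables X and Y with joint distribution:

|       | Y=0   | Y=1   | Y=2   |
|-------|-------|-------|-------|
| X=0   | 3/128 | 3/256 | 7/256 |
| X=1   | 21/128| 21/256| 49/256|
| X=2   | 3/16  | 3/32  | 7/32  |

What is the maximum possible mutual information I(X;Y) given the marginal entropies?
The upper bound on mutual information is I(X;Y) ≤ min(H(X), H(Y)).

Marginal P(X) (row sums):
  P(X=0) = 3/128 + 3/256 + 7/256 = 1/16
  P(X=1) = 21/128 + 21/256 + 49/256 = 7/16
  P(X=2) = 3/16 + 3/32 + 7/32 = 1/2
Marginal P(Y) (column sums):
  P(Y=0) = 3/128 + 21/128 + 3/16 = 3/8
  P(Y=1) = 3/256 + 21/256 + 3/32 = 3/16
  P(Y=2) = 7/256 + 49/256 + 7/32 = 7/16

H(X) = -[(1/16)·log₂(1/16) + (7/16)·log₂(7/16) + (1/2)·log₂(1/2)]
  = 0.2500 + 0.5218 + 0.5000
  = 1.2718 bits
H(Y) = -[(3/8)·log₂(3/8) + (3/16)·log₂(3/16) + (7/16)·log₂(7/16)]
  = 0.5306 + 0.4528 + 0.5218
  = 1.5052 bits

Maximum possible I(X;Y) = min(1.2718, 1.5052) = 1.2718 bits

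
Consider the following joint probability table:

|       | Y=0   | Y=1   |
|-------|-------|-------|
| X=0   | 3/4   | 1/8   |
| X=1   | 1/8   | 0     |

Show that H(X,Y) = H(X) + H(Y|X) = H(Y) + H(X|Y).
Marginal P(X) (row sums):
  P(X=0) = 3/4 + 1/8 = 7/8
  P(X=1) = 1/8 + 0 = 1/8
Marginal P(Y) (column sums):
  P(Y=0) = 3/4 + 1/8 = 7/8
  P(Y=1) = 1/8 + 0 = 1/8

Decomposition 1: H(X) + H(Y|X)
H(X) = -[(7/8)·log₂(7/8) + (1/8)·log₂(1/8)]
  = 0.1686 + 0.3750
  = 0.5436 bits
H(Y|X) = -Σ P(X,Y)·log₂ P(Y|X), where P(Y|X) = P(X,Y) / P(X)
  (cells with P(X,Y) = 0 contribute 0)
  (X=0,Y=0): P(Y|X) = (3/4)/(7/8) = 6/7;  -(3/4)·log₂(6/7) = 0.1668
  (X=0,Y=1): P(Y|X) = (1/8)/(7/8) = 1/7;  -(1/8)·log₂(1/7) = 0.3509
  (X=1,Y=0): P(Y|X) = (1/8)/(1/8) = 1;  -(1/8)·log₂(1) = 0.0000
H(Y|X) = 0.1668 + 0.3509 + 0.0000
  = 0.5177 bits
H(X) + H(Y|X) = 0.5436 + 0.5177 = 1.0613 bits

Decomposition 2: H(Y) + H(X|Y)
H(Y) = -[(7/8)·log₂(7/8) + (1/8)·log₂(1/8)]
  = 0.1686 + 0.3750
  = 0.5436 bits
H(X|Y) = -Σ P(X,Y)·log₂ P(X|Y), where P(X|Y) = P(X,Y) / P(Y)
  (cells with P(X,Y) = 0 contribute 0)
  (X=0,Y=0): P(X|Y) = (3/4)/(7/8) = 6/7;  -(3/4)·log₂(6/7) = 0.1668
  (X=0,Y=1): P(X|Y) = (1/8)/(1/8) = 1;  -(1/8)·log₂(1) = 0.0000
  (X=1,Y=0): P(X|Y) = (1/8)/(7/8) = 1/7;  -(1/8)·log₂(1/7) = 0.3509
H(X|Y) = 0.1668 + 0.0000 + 0.3509
  = 0.5177 bits
H(Y) + H(X|Y) = 0.5436 + 0.5177 = 1.0613 bits

Direct computation of the joint entropy:
H(X,Y) = -[(3/4)·log₂(3/4) + (1/8)·log₂(1/8) + (1/8)·log₂(1/8)]
  = 0.3113 + 0.3750 + 0.3750
  = 1.0613 bits

All three agree: H(X,Y) = 1.0613 bits ✓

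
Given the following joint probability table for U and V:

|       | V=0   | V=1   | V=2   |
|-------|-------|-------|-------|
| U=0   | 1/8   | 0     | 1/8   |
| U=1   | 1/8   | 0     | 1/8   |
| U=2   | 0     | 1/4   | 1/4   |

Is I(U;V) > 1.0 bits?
Marginal P(U) (row sums):
  P(U=0) = 1/8 + 0 + 1/8 = 1/4
  P(U=1) = 1/8 + 0 + 1/8 = 1/4
  P(U=2) = 0 + 1/4 + 1/4 = 1/2
Marginal P(V) (column sums):
  P(V=0) = 1/8 + 1/8 + 0 = 1/4
  P(V=1) = 0 + 0 + 1/4 = 1/4
  P(V=2) = 1/8 + 1/8 + 1/4 = 1/2

H(U) = -[(1/4)·log₂(1/4) + (1/4)·log₂(1/4) + (1/2)·log₂(1/2)]
  = 0.5000 + 0.5000 + 0.5000
  = 1.5000 bits
H(V) = -[(1/4)·log₂(1/4) + (1/4)·log₂(1/4) + (1/2)·log₂(1/2)]
  = 0.5000 + 0.5000 + 0.5000
  = 1.5000 bits
H(U,V) = -[(1/8)·log₂(1/8) + (1/8)·log₂(1/8) + (1/8)·log₂(1/8) + (1/8)·log₂(1/8) + (1/4)·log₂(1/4) + (1/4)·log₂(1/4)]
  = 0.3750 + 0.3750 + 0.3750 + 0.3750 + 0.5000 + 0.5000
  = 2.5000 bits

I(U;V) = H(U) + H(V) - H(U,V)
  = 1.5000 + 1.5000 - 2.5000
  = 0.5000 bits

No. I(U;V) = 0.5000 bits, which is ≤ 1.0 bits.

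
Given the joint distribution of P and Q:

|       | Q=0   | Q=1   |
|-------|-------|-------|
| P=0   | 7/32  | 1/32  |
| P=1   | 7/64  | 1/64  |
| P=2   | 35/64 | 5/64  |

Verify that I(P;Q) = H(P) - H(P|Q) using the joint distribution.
Left side, from I(P;Q) = H(P) + H(Q) - H(P,Q):
Marginal P(P) (row sums):
  P(P=0) = 7/32 + 1/32 = 1/4
  P(P=1) = 7/64 + 1/64 = 1/8
  P(P=2) = 35/64 + 5/64 = 5/8
Marginal P(Q) (column sums):
  P(Q=0) = 7/32 + 7/64 + 35/64 = 7/8
  P(Q=1) = 1/32 + 1/64 + 5/64 = 1/8

H(P) = -[(1/4)·log₂(1/4) + (1/8)·log₂(1/8) + (5/8)·log₂(5/8)]
  = 0.5000 + 0.3750 + 0.4238
  = 1.2988 bits
H(Q) = -[(7/8)·log₂(7/8) + (1/8)·log₂(1/8)]
  = 0.1686 + 0.3750
  = 0.5436 bits
H(P,Q) = -[(7/32)·log₂(7/32) + (1/32)·log₂(1/32) + (7/64)·log₂(7/64) + (1/64)·log₂(1/64) + (35/64)·log₂(35/64) + (5/64)·log₂(5/64)]
  = 0.4796 + 0.1563 + 0.3492 + 0.0938 + 0.4762 + 0.2873
  = 1.8424 bits

I(P;Q) = H(P) + H(Q) - H(P,Q)
  = 1.2988 + 0.5436 - 1.8424
  = 0.0000 bits

Right side, with H(P|Q) computed directly from the conditional probabilities:
H(P|Q) = -Σ P(P,Q)·log₂ P(P|Q), where P(P|Q) = P(P,Q) / P(Q)
  (P=0,Q=0): P(P|Q) = (7/32)/(7/8) = 1/4;  -(7/32)·log₂(1/4) = 0.4375
  (P=0,Q=1): P(P|Q) = (1/32)/(1/8) = 1/4;  -(1/32)·log₂(1/4) = 0.0625
  (P=1,Q=0): P(P|Q) = (7/64)/(7/8) = 1/8;  -(7/64)·log₂(1/8) = 0.3281
  (P=1,Q=1): P(P|Q) = (1/64)/(1/8) = 1/8;  -(1/64)·log₂(1/8) = 0.0469
  (P=2,Q=0): P(P|Q) = (35/64)/(7/8) = 5/8;  -(35/64)·log₂(5/8) = 0.3708
  (P=2,Q=1): P(P|Q) = (5/64)/(1/8) = 5/8;  -(5/64)·log₂(5/8) = 0.0530
H(P|Q) = 0.4375 + 0.0625 + 0.3281 + 0.0469 + 0.3708 + 0.0530
  = 1.2988 bits
H(P) - H(P|Q) = 1.2988 - 1.2988 = 0.0000 bits

Both sides equal 0.0000 bits, so I(P;Q) = H(P) - H(P|Q) ✓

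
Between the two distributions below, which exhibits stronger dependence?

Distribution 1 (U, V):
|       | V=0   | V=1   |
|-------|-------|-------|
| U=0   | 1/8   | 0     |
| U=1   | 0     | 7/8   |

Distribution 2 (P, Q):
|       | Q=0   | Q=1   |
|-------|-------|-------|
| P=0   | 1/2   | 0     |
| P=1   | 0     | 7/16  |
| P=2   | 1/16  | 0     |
Distribution 1 (U, V):
Marginal P(U) (row sums):
  P(U=0) = 1/8 + 0 = 1/8
  P(U=1) = 0 + 7/8 = 7/8
Marginal P(V) (column sums):
  P(V=0) = 1/8 + 0 = 1/8
  P(V=1) = 0 + 7/8 = 7/8

H(U) = -[(1/8)·log₂(1/8) + (7/8)·log₂(7/8)]
  = 0.3750 + 0.1686
  = 0.5436 bits
H(V) = -[(1/8)·log₂(1/8) + (7/8)·log₂(7/8)]
  = 0.3750 + 0.1686
  = 0.5436 bits
H(U,V) = -[(1/8)·log₂(1/8) + (7/8)·log₂(7/8)]
  = 0.3750 + 0.1686
  = 0.5436 bits

I(U;V) = H(U) + H(V) - H(U,V)
  = 0.5436 + 0.5436 - 0.5436
  = 0.5436 bits

Distribution 2 (P, Q):
Marginal P(P) (row sums):
  P(P=0) = 1/2 + 0 = 1/2
  P(P=1) = 0 + 7/16 = 7/16
  P(P=2) = 1/16 + 0 = 1/16
Marginal P(Q) (column sums):
  P(Q=0) = 1/2 + 0 + 1/16 = 9/16
  P(Q=1) = 0 + 7/16 + 0 = 7/16

H(P) = -[(1/2)·log₂(1/2) + (7/16)·log₂(7/16) + (1/16)·log₂(1/16)]
  = 0.5000 + 0.5218 + 0.2500
  = 1.2718 bits
H(Q) = -[(9/16)·log₂(9/16) + (7/16)·log₂(7/16)]
  = 0.4669 + 0.5218
  = 0.9887 bits
H(P,Q) = -[(1/2)·log₂(1/2) + (7/16)·log₂(7/16) + (1/16)·log₂(1/16)]
  = 0.5000 + 0.5218 + 0.2500
  = 1.2718 bits

I(P;Q) = H(P) + H(Q) - H(P,Q)
  = 1.2718 + 0.9887 - 1.2718
  = 0.9887 bits

I(P;Q) = 0.9887 bits > I(U;V) = 0.5436 bits, so (P, Q) has the higher mutual information (stronger dependence).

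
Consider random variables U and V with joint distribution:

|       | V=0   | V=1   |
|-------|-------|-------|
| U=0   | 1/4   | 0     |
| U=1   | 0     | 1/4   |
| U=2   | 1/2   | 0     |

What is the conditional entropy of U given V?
Marginal P(V) (column sums):
  P(V=0) = 1/4 + 0 + 1/2 = 3/4
  P(V=1) = 0 + 1/4 + 0 = 1/4

H(U|V) = -Σ P(U,V)·log₂ P(U|V), where P(U|V) = P(U,V) / P(V)
  (cells with P(U,V) = 0 contribute 0)
  (U=0,V=0): P(U|V) = (1/4)/(3/4) = 1/3;  -(1/4)·log₂(1/3) = 0.3962
  (U=1,V=1): P(U|V) = (1/4)/(1/4) = 1;  -(1/4)·log₂(1) = 0.0000
  (U=2,V=0): P(U|V) = (1/2)/(3/4) = 2/3;  -(1/2)·log₂(2/3) = 0.2925
H(U|V) = 0.3962 + 0.0000 + 0.2925
  = 0.6887 bits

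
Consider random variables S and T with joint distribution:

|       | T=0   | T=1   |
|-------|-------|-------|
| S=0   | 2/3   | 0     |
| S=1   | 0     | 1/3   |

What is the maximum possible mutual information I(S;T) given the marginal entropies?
The upper bound on mutual information is I(S;T) ≤ min(H(S), H(T)).

Marginal P(S) (row sums):
  P(S=0) = 2/3 + 0 = 2/3
  P(S=1) = 0 + 1/3 = 1/3
Marginal P(T) (column sums):
  P(T=0) = 2/3 + 0 = 2/3
  P(T=1) = 0 + 1/3 = 1/3

H(S) = -[(2/3)·log₂(2/3) + (1/3)·log₂(1/3)]
  = 0.3900 + 0.5283
  = 0.9183 bits
H(T) = -[(2/3)·log₂(2/3) + (1/3)·log₂(1/3)]
  = 0.3900 + 0.5283
  = 0.9183 bits

Maximum possible I(S;T) = min(0.9183, 0.9183) = 0.9183 bits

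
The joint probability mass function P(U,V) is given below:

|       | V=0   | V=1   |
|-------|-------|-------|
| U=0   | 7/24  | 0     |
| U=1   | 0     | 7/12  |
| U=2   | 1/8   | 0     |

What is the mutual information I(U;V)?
Marginal P(U) (row sums):
  P(U=0) = 7/24 + 0 = 7/24
  P(U=1) = 0 + 7/12 = 7/12
  P(U=2) = 1/8 + 0 = 1/8
Marginal P(V) (column sums):
  P(V=0) = 7/24 + 0 + 1/8 = 5/12
  P(V=1) = 0 + 7/12 + 0 = 7/12

H(U) = -[(7/24)·log₂(7/24) + (7/12)·log₂(7/12) + (1/8)·log₂(1/8)]
  = 0.5185 + 0.4536 + 0.3750
  = 1.3471 bits
H(V) = -[(5/12)·log₂(5/12) + (7/12)·log₂(7/12)]
  = 0.5263 + 0.4536
  = 0.9799 bits
H(U,V) = -[(7/24)·log₂(7/24) + (7/12)·log₂(7/12) + (1/8)·log₂(1/8)]
  = 0.5185 + 0.4536 + 0.3750
  = 1.3471 bits

I(U;V) = H(U) + H(V) - H(U,V)
  = 1.3471 + 0.9799 - 1.3471
  = 0.9799 bits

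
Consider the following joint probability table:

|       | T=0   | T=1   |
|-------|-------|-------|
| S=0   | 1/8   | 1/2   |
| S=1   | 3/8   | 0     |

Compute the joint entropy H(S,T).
H(S,T) = -Σ P(S,T) log₂ P(S,T), summed over the non-zero cells:
H(S,T) = -[(1/8)·log₂(1/8) + (1/2)·log₂(1/2) + (3/8)·log₂(3/8)]
  = 0.3750 + 0.5000 + 0.5306
  = 1.4056 bits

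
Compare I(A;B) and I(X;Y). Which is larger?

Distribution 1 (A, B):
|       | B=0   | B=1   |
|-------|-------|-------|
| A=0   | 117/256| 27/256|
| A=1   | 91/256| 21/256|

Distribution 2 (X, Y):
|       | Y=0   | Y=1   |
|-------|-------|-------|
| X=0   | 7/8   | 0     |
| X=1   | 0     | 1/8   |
Distribution 1 (A, B):
Marginal P(A) (row sums):
  P(A=0) = 117/256 + 27/256 = 9/16
  P(A=1) = 91/256 + 21/256 = 7/16
Marginal P(B) (column sums):
  P(B=0) = 117/256 + 91/256 = 13/16
  P(B=1) = 27/256 + 21/256 = 3/16

H(A) = -[(9/16)·log₂(9/16) + (7/16)·log₂(7/16)]
  = 0.4669 + 0.5218
  = 0.9887 bits
H(B) = -[(13/16)·log₂(13/16) + (3/16)·log₂(3/16)]
  = 0.2434 + 0.4528
  = 0.6962 bits
H(A,B) = -[(117/256)·log₂(117/256) + (27/256)·log₂(27/256) + (91/256)·log₂(91/256) + (21/256)·log₂(21/256)]
  = 0.5163 + 0.3423 + 0.5304 + 0.2959
  = 1.6849 bits

I(A;B) = H(A) + H(B) - H(A,B)
  = 0.9887 + 0.6962 - 1.6849
  = 0.0000 bits

Distribution 2 (X, Y):
Marginal P(X) (row sums):
  P(X=0) = 7/8 + 0 = 7/8
  P(X=1) = 0 + 1/8 = 1/8
Marginal P(Y) (column sums):
  P(Y=0) = 7/8 + 0 = 7/8
  P(Y=1) = 0 + 1/8 = 1/8

H(X) = -[(7/8)·log₂(7/8) + (1/8)·log₂(1/8)]
  = 0.1686 + 0.3750
  = 0.5436 bits
H(Y) = -[(7/8)·log₂(7/8) + (1/8)·log₂(1/8)]
  = 0.1686 + 0.3750
  = 0.5436 bits
H(X,Y) = -[(7/8)·log₂(7/8) + (1/8)·log₂(1/8)]
  = 0.1686 + 0.3750
  = 0.5436 bits

I(X;Y) = H(X) + H(Y) - H(X,Y)
  = 0.5436 + 0.5436 - 0.5436
  = 0.5436 bits

I(X;Y) = 0.5436 bits > I(A;B) = 0.0000 bits, so (X, Y) has the higher mutual information (stronger dependence).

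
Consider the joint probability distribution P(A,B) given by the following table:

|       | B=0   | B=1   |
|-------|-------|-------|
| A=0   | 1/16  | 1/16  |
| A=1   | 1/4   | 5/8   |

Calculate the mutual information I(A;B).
Marginal P(A) (row sums):
  P(A=0) = 1/16 + 1/16 = 1/8
  P(A=1) = 1/4 + 5/8 = 7/8
Marginal P(B) (column sums):
  P(B=0) = 1/16 + 1/4 = 5/16
  P(B=1) = 1/16 + 5/8 = 11/16

H(A) = -[(1/8)·log₂(1/8) + (7/8)·log₂(7/8)]
  = 0.3750 + 0.1686
  = 0.5436 bits
H(B) = -[(5/16)·log₂(5/16) + (11/16)·log₂(11/16)]
  = 0.5244 + 0.3716
  = 0.8960 bits
H(A,B) = -[(1/16)·log₂(1/16) + (1/16)·log₂(1/16) + (1/4)·log₂(1/4) + (5/8)·log₂(5/8)]
  = 0.2500 + 0.2500 + 0.5000 + 0.4238
  = 1.4238 bits

I(A;B) = H(A) + H(B) - H(A,B)
  = 0.5436 + 0.8960 - 1.4238
  = 0.0158 bits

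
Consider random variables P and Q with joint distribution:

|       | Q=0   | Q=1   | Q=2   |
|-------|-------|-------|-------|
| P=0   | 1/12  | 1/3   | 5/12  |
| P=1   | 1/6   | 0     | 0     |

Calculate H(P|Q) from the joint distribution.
Marginal P(Q) (column sums):
  P(Q=0) = 1/12 + 1/6 = 1/4
  P(Q=1) = 1/3 + 0 = 1/3
  P(Q=2) = 5/12 + 0 = 5/12

H(P|Q) = -Σ P(P,Q)·log₂ P(P|Q), where P(P|Q) = P(P,Q) / P(Q)
  (cells with P(P,Q) = 0 contribute 0)
  (P=0,Q=0): P(P|Q) = (1/12)/(1/4) = 1/3;  -(1/12)·log₂(1/3) = 0.1321
  (P=0,Q=1): P(P|Q) = (1/3)/(1/3) = 1;  -(1/3)·log₂(1) = 0.0000
  (P=0,Q=2): P(P|Q) = (5/12)/(5/12) = 1;  -(5/12)·log₂(1) = 0.0000
  (P=1,Q=0): P(P|Q) = (1/6)/(1/4) = 2/3;  -(1/6)·log₂(2/3) = 0.0975
H(P|Q) = 0.1321 + 0.0000 + 0.0000 + 0.0975
  = 0.2296 bits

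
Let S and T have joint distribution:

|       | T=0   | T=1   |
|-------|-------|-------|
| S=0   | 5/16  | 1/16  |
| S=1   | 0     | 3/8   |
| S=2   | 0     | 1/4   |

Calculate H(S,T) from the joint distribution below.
H(S,T) = -Σ P(S,T) log₂ P(S,T), summed over the non-zero cells:
H(S,T) = -[(5/16)·log₂(5/16) + (1/16)·log₂(1/16) + (3/8)·log₂(3/8) + (1/4)·log₂(1/4)]
  = 0.5244 + 0.2500 + 0.5306 + 0.5000
  = 1.8050 bits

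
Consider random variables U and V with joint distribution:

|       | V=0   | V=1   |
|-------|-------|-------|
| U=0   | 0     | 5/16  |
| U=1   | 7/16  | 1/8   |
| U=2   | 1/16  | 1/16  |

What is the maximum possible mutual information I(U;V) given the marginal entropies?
The upper bound on mutual information is I(U;V) ≤ min(H(U), H(V)).

Marginal P(U) (row sums):
  P(U=0) = 0 + 5/16 = 5/16
  P(U=1) = 7/16 + 1/8 = 9/16
  P(U=2) = 1/16 + 1/16 = 1/8
Marginal P(V) (column sums):
  P(V=0) = 0 + 7/16 + 1/16 = 1/2
  P(V=1) = 5/16 + 1/8 + 1/16 = 1/2

H(U) = -[(5/16)·log₂(5/16) + (9/16)·log₂(9/16) + (1/8)·log₂(1/8)]
  = 0.5244 + 0.4669 + 0.3750
  = 1.3663 bits
H(V) = -[(1/2)·log₂(1/2) + (1/2)·log₂(1/2)]
  = 0.5000 + 0.5000
  = 1.0000 bits

Maximum possible I(U;V) = min(1.3663, 1.0000) = 1.0000 bits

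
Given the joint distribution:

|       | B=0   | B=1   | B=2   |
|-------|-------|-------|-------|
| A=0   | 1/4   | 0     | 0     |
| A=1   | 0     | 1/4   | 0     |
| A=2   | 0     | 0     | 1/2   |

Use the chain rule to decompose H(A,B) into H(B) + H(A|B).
By the chain rule: H(A,B) = H(B) + H(A|B)

Marginal P(B) (column sums):
  P(B=0) = 1/4 + 0 + 0 = 1/4
  P(B=1) = 0 + 1/4 + 0 = 1/4
  P(B=2) = 0 + 0 + 1/2 = 1/2
H(B) = -[(1/4)·log₂(1/4) + (1/4)·log₂(1/4) + (1/2)·log₂(1/2)]
  = 0.5000 + 0.5000 + 0.5000
  = 1.5000 bits
H(A|B) = -Σ P(A,B)·log₂ P(A|B), where P(A|B) = P(A,B) / P(B)
  (cells with P(A,B) = 0 contribute 0)
  (A=0,B=0): P(A|B) = (1/4)/(1/4) = 1;  -(1/4)·log₂(1) = 0.0000
  (A=1,B=1): P(A|B) = (1/4)/(1/4) = 1;  -(1/4)·log₂(1) = 0.0000
  (A=2,B=2): P(A|B) = (1/2)/(1/2) = 1;  -(1/2)·log₂(1) = 0.0000
H(A|B) = 0.0000 + 0.0000 + 0.0000
  = 0.0000 bits

H(A,B) = H(B) + H(A|B) = 1.5000 + 0.0000 = 1.5000 bits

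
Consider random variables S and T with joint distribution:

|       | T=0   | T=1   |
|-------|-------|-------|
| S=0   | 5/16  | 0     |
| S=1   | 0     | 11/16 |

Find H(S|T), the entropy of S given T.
Marginal P(T) (column sums):
  P(T=0) = 5/16 + 0 = 5/16
  P(T=1) = 0 + 11/16 = 11/16

H(S|T) = -Σ P(S,T)·log₂ P(S|T), where P(S|T) = P(S,T) / P(T)
  (cells with P(S,T) = 0 contribute 0)
  (S=0,T=0): P(S|T) = (5/16)/(5/16) = 1;  -(5/16)·log₂(1) = 0.0000
  (S=1,T=1): P(S|T) = (11/16)/(11/16) = 1;  -(11/16)·log₂(1) = 0.0000
H(S|T) = 0.0000 + 0.0000
  = 0.0000 bits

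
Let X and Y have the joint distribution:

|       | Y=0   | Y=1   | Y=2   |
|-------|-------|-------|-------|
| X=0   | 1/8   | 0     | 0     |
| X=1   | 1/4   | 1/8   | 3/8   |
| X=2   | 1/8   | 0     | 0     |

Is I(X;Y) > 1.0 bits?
Marginal P(X) (row sums):
  P(X=0) = 1/8 + 0 + 0 = 1/8
  P(X=1) = 1/4 + 1/8 + 3/8 = 3/4
  P(X=2) = 1/8 + 0 + 0 = 1/8
Marginal P(Y) (column sums):
  P(Y=0) = 1/8 + 1/4 + 1/8 = 1/2
  P(Y=1) = 0 + 1/8 + 0 = 1/8
  P(Y=2) = 0 + 3/8 + 0 = 3/8

H(X) = -[(1/8)·log₂(1/8) + (3/4)·log₂(3/4) + (1/8)·log₂(1/8)]
  = 0.3750 + 0.3113 + 0.3750
  = 1.0613 bits
H(Y) = -[(1/2)·log₂(1/2) + (1/8)·log₂(1/8) + (3/8)·log₂(3/8)]
  = 0.5000 + 0.3750 + 0.5306
  = 1.4056 bits
H(X,Y) = -[(1/8)·log₂(1/8) + (1/4)·log₂(1/4) + (1/8)·log₂(1/8) + (3/8)·log₂(3/8) + (1/8)·log₂(1/8)]
  = 0.3750 + 0.5000 + 0.3750 + 0.5306 + 0.3750
  = 2.1556 bits

I(X;Y) = H(X) + H(Y) - H(X,Y)
  = 1.0613 + 1.4056 - 2.1556
  = 0.3113 bits

No. I(X;Y) = 0.3113 bits, which is ≤ 1.0 bits.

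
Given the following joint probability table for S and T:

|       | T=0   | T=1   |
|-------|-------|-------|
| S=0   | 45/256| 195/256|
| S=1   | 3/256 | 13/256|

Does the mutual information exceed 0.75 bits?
Marginal P(S) (row sums):
  P(S=0) = 45/256 + 195/256 = 15/16
  P(S=1) = 3/256 + 13/256 = 1/16
Marginal P(T) (column sums):
  P(T=0) = 45/256 + 3/256 = 3/16
  P(T=1) = 195/256 + 13/256 = 13/16

H(S) = -[(15/16)·log₂(15/16) + (1/16)·log₂(1/16)]
  = 0.0873 + 0.2500
  = 0.3373 bits
H(T) = -[(3/16)·log₂(3/16) + (13/16)·log₂(13/16)]
  = 0.4528 + 0.2434
  = 0.6962 bits
H(S,T) = -[(45/256)·log₂(45/256) + (195/256)·log₂(195/256) + (3/256)·log₂(3/256) + (13/256)·log₂(13/256)]
  = 0.4409 + 0.2991 + 0.0752 + 0.2183
  = 1.0335 bits

I(S;T) = H(S) + H(T) - H(S,T)
  = 0.3373 + 0.6962 - 1.0335
  = 0.0000 bits

No. I(S;T) = 0.0000 bits, which is ≤ 0.75 bits.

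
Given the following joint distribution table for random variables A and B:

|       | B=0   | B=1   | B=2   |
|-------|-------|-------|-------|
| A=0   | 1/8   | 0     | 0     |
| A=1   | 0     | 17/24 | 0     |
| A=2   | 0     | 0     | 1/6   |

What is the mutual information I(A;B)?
Marginal P(A) (row sums):
  P(A=0) = 1/8 + 0 + 0 = 1/8
  P(A=1) = 0 + 17/24 + 0 = 17/24
  P(A=2) = 0 + 0 + 1/6 = 1/6
Marginal P(B) (column sums):
  P(B=0) = 1/8 + 0 + 0 = 1/8
  P(B=1) = 0 + 17/24 + 0 = 17/24
  P(B=2) = 0 + 0 + 1/6 = 1/6

H(A) = -[(1/8)·log₂(1/8) + (17/24)·log₂(17/24) + (1/6)·log₂(1/6)]
  = 0.3750 + 0.3524 + 0.4308
  = 1.1582 bits
H(B) = -[(1/8)·log₂(1/8) + (17/24)·log₂(17/24) + (1/6)·log₂(1/6)]
  = 0.3750 + 0.3524 + 0.4308
  = 1.1582 bits
H(A,B) = -[(1/8)·log₂(1/8) + (17/24)·log₂(17/24) + (1/6)·log₂(1/6)]
  = 0.3750 + 0.3524 + 0.4308
  = 1.1582 bits

I(A;B) = H(A) + H(B) - H(A,B)
  = 1.1582 + 1.1582 - 1.1582
  = 1.1582 bits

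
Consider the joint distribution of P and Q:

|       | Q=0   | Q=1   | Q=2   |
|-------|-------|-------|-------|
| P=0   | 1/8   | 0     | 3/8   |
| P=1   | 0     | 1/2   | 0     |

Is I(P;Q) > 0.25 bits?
Marginal P(P) (row sums):
  P(P=0) = 1/8 + 0 + 3/8 = 1/2
  P(P=1) = 0 + 1/2 + 0 = 1/2
Marginal P(Q) (column sums):
  P(Q=0) = 1/8 + 0 = 1/8
  P(Q=1) = 0 + 1/2 = 1/2
  P(Q=2) = 3/8 + 0 = 3/8

H(P) = -[(1/2)·log₂(1/2) + (1/2)·log₂(1/2)]
  = 0.5000 + 0.5000
  = 1.0000 bits
H(Q) = -[(1/8)·log₂(1/8) + (1/2)·log₂(1/2) + (3/8)·log₂(3/8)]
  = 0.3750 + 0.5000 + 0.5306
  = 1.4056 bits
H(P,Q) = -[(1/8)·log₂(1/8) + (3/8)·log₂(3/8) + (1/2)·log₂(1/2)]
  = 0.3750 + 0.5306 + 0.5000
  = 1.4056 bits

I(P;Q) = H(P) + H(Q) - H(P,Q)
  = 1.0000 + 1.4056 - 1.4056
  = 1.0000 bits

Yes. I(P;Q) = 1.0000 bits, which is > 0.25 bits.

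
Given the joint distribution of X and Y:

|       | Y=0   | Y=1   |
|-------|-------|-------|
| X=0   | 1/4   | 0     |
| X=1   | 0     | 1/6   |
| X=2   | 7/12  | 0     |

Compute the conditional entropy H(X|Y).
Marginal P(Y) (column sums):
  P(Y=0) = 1/4 + 0 + 7/12 = 5/6
  P(Y=1) = 0 + 1/6 + 0 = 1/6

H(X|Y) = -Σ P(X,Y)·log₂ P(X|Y), where P(X|Y) = P(X,Y) / P(Y)
  (cells with P(X,Y) = 0 contribute 0)
  (X=0,Y=0): P(X|Y) = (1/4)/(5/6) = 3/10;  -(1/4)·log₂(3/10) = 0.4342
  (X=1,Y=1): P(X|Y) = (1/6)/(1/6) = 1;  -(1/6)·log₂(1) = 0.0000
  (X=2,Y=0): P(X|Y) = (7/12)/(5/6) = 7/10;  -(7/12)·log₂(7/10) = 0.3002
H(X|Y) = 0.4342 + 0.0000 + 0.3002
  = 0.7344 bits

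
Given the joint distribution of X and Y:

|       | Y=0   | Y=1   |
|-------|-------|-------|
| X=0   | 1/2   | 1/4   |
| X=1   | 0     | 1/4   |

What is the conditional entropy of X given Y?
Marginal P(Y) (column sums):
  P(Y=0) = 1/2 + 0 = 1/2
  P(Y=1) = 1/4 + 1/4 = 1/2

H(X|Y) = -Σ P(X,Y)·log₂ P(X|Y), where P(X|Y) = P(X,Y) / P(Y)
  (cells with P(X,Y) = 0 contribute 0)
  (X=0,Y=0): P(X|Y) = (1/2)/(1/2) = 1;  -(1/2)·log₂(1) = 0.0000
  (X=0,Y=1): P(X|Y) = (1/4)/(1/2) = 1/2;  -(1/4)·log₂(1/2) = 0.2500
  (X=1,Y=1): P(X|Y) = (1/4)/(1/2) = 1/2;  -(1/4)·log₂(1/2) = 0.2500
H(X|Y) = 0.0000 + 0.2500 + 0.2500
  = 0.5000 bits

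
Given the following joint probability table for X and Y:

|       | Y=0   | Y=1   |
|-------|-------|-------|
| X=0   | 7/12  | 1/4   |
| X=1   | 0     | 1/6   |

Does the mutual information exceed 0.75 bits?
Marginal P(X) (row sums):
  P(X=0) = 7/12 + 1/4 = 5/6
  P(X=1) = 0 + 1/6 = 1/6
Marginal P(Y) (column sums):
  P(Y=0) = 7/12 + 0 = 7/12
  P(Y=1) = 1/4 + 1/6 = 5/12

H(X) = -[(5/6)·log₂(5/6) + (1/6)·log₂(1/6)]
  = 0.2192 + 0.4308
  = 0.6500 bits
H(Y) = -[(7/12)·log₂(7/12) + (5/12)·log₂(5/12)]
  = 0.4536 + 0.5263
  = 0.9799 bits
H(X,Y) = -[(7/12)·log₂(7/12) + (1/4)·log₂(1/4) + (1/6)·log₂(1/6)]
  = 0.4536 + 0.5000 + 0.4308
  = 1.3844 bits

I(X;Y) = H(X) + H(Y) - H(X,Y)
  = 0.6500 + 0.9799 - 1.3844
  = 0.2455 bits

No. I(X;Y) = 0.2455 bits, which is ≤ 0.75 bits.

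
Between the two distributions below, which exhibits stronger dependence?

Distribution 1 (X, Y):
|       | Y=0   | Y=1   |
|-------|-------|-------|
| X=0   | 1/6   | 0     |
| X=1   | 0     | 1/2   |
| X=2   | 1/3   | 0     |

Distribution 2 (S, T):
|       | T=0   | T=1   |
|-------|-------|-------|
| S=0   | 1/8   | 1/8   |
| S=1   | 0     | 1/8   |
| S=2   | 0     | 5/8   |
Distribution 1 (X, Y):
Marginal P(X) (row sums):
  P(X=0) = 1/6 + 0 = 1/6
  P(X=1) = 0 + 1/2 = 1/2
  P(X=2) = 1/3 + 0 = 1/3
Marginal P(Y) (column sums):
  P(Y=0) = 1/6 + 0 + 1/3 = 1/2
  P(Y=1) = 0 + 1/2 + 0 = 1/2

H(X) = -[(1/6)·log₂(1/6) + (1/2)·log₂(1/2) + (1/3)·log₂(1/3)]
  = 0.4308 + 0.5000 + 0.5283
  = 1.4591 bits
H(Y) = -[(1/2)·log₂(1/2) + (1/2)·log₂(1/2)]
  = 0.5000 + 0.5000
  = 1.0000 bits
H(X,Y) = -[(1/6)·log₂(1/6) + (1/2)·log₂(1/2) + (1/3)·log₂(1/3)]
  = 0.4308 + 0.5000 + 0.5283
  = 1.4591 bits

I(X;Y) = H(X) + H(Y) - H(X,Y)
  = 1.4591 + 1.0000 - 1.4591
  = 1.0000 bits

Distribution 2 (S, T):
Marginal P(S) (row sums):
  P(S=0) = 1/8 + 1/8 = 1/4
  P(S=1) = 0 + 1/8 = 1/8
  P(S=2) = 0 + 5/8 = 5/8
Marginal P(T) (column sums):
  P(T=0) = 1/8 + 0 + 0 = 1/8
  P(T=1) = 1/8 + 1/8 + 5/8 = 7/8

H(S) = -[(1/4)·log₂(1/4) + (1/8)·log₂(1/8) + (5/8)·log₂(5/8)]
  = 0.5000 + 0.3750 + 0.4238
  = 1.2988 bits
H(T) = -[(1/8)·log₂(1/8) + (7/8)·log₂(7/8)]
  = 0.3750 + 0.1686
  = 0.5436 bits
H(S,T) = -[(1/8)·log₂(1/8) + (1/8)·log₂(1/8) + (1/8)·log₂(1/8) + (5/8)·log₂(5/8)]
  = 0.3750 + 0.3750 + 0.3750 + 0.4238
  = 1.5488 bits

I(S;T) = H(S) + H(T) - H(S,T)
  = 1.2988 + 0.5436 - 1.5488
  = 0.2936 bits

I(X;Y) = 1.0000 bits > I(S;T) = 0.2936 bits, so (X, Y) has the higher mutual information (stronger dependence).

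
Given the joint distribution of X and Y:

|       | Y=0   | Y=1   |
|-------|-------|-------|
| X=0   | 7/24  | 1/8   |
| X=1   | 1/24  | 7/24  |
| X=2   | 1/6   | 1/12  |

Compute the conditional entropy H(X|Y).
Marginal P(Y) (column sums):
  P(Y=0) = 7/24 + 1/24 + 1/6 = 1/2
  P(Y=1) = 1/8 + 7/24 + 1/12 = 1/2

H(X|Y) = -Σ P(X,Y)·log₂ P(X|Y), where P(X|Y) = P(X,Y) / P(Y)
  (X=0,Y=0): P(X|Y) = (7/24)/(1/2) = 7/12;  -(7/24)·log₂(7/12) = 0.2268
  (X=0,Y=1): P(X|Y) = (1/8)/(1/2) = 1/4;  -(1/8)·log₂(1/4) = 0.2500
  (X=1,Y=0): P(X|Y) = (1/24)/(1/2) = 1/12;  -(1/24)·log₂(1/12) = 0.1494
  (X=1,Y=1): P(X|Y) = (7/24)/(1/2) = 7/12;  -(7/24)·log₂(7/12) = 0.2268
  (X=2,Y=0): P(X|Y) = (1/6)/(1/2) = 1/3;  -(1/6)·log₂(1/3) = 0.2642
  (X=2,Y=1): P(X|Y) = (1/12)/(1/2) = 1/6;  -(1/12)·log₂(1/6) = 0.2154
H(X|Y) = 0.2268 + 0.2500 + 0.1494 + 0.2268 + 0.2642 + 0.2154
  = 1.3326 bits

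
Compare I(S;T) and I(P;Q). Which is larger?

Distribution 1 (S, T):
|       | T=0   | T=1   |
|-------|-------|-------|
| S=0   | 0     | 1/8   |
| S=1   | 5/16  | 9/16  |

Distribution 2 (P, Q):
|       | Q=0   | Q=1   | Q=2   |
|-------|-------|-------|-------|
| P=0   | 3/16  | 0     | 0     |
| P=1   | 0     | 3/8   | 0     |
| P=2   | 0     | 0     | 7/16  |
Distribution 1 (S, T):
Marginal P(S) (row sums):
  P(S=0) = 0 + 1/8 = 1/8
  P(S=1) = 5/16 + 9/16 = 7/8
Marginal P(T) (column sums):
  P(T=0) = 0 + 5/16 = 5/16
  P(T=1) = 1/8 + 9/16 = 11/16

H(S) = -[(1/8)·log₂(1/8) + (7/8)·log₂(7/8)]
  = 0.3750 + 0.1686
  = 0.5436 bits
H(T) = -[(5/16)·log₂(5/16) + (11/16)·log₂(11/16)]
  = 0.5244 + 0.3716
  = 0.8960 bits
H(S,T) = -[(1/8)·log₂(1/8) + (5/16)·log₂(5/16) + (9/16)·log₂(9/16)]
  = 0.3750 + 0.5244 + 0.4669
  = 1.3663 bits

I(S;T) = H(S) + H(T) - H(S,T)
  = 0.5436 + 0.8960 - 1.3663
  = 0.0733 bits

Distribution 2 (P, Q):
Marginal P(P) (row sums):
  P(P=0) = 3/16 + 0 + 0 = 3/16
  P(P=1) = 0 + 3/8 + 0 = 3/8
  P(P=2) = 0 + 0 + 7/16 = 7/16
Marginal P(Q) (column sums):
  P(Q=0) = 3/16 + 0 + 0 = 3/16
  P(Q=1) = 0 + 3/8 + 0 = 3/8
  P(Q=2) = 0 + 0 + 7/16 = 7/16

H(P) = -[(3/16)·log₂(3/16) + (3/8)·log₂(3/8) + (7/16)·log₂(7/16)]
  = 0.4528 + 0.5306 + 0.5218
  = 1.5052 bits
H(Q) = -[(3/16)·log₂(3/16) + (3/8)·log₂(3/8) + (7/16)·log₂(7/16)]
  = 0.4528 + 0.5306 + 0.5218
  = 1.5052 bits
H(P,Q) = -[(3/16)·log₂(3/16) + (3/8)·log₂(3/8) + (7/16)·log₂(7/16)]
  = 0.4528 + 0.5306 + 0.5218
  = 1.5052 bits

I(P;Q) = H(P) + H(Q) - H(P,Q)
  = 1.5052 + 1.5052 - 1.5052
  = 1.5052 bits

I(P;Q) = 1.5052 bits > I(S;T) = 0.0733 bits, so (P, Q) has the higher mutual information (stronger dependence).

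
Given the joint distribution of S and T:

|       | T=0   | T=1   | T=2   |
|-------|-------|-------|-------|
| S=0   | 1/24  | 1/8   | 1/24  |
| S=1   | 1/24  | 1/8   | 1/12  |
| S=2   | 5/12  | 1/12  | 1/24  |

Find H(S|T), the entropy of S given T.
Marginal P(T) (column sums):
  P(T=0) = 1/24 + 1/24 + 5/12 = 1/2
  P(T=1) = 1/8 + 1/8 + 1/12 = 1/3
  P(T=2) = 1/24 + 1/12 + 1/24 = 1/6

H(S|T) = -Σ P(S,T)·log₂ P(S|T), where P(S|T) = P(S,T) / P(T)
  (S=0,T=0): P(S|T) = (1/24)/(1/2) = 1/12;  -(1/24)·log₂(1/12) = 0.1494
  (S=0,T=1): P(S|T) = (1/8)/(1/3) = 3/8;  -(1/8)·log₂(3/8) = 0.1769
  (S=0,T=2): P(S|T) = (1/24)/(1/6) = 1/4;  -(1/24)·log₂(1/4) = 0.0833
  (S=1,T=0): P(S|T) = (1/24)/(1/2) = 1/12;  -(1/24)·log₂(1/12) = 0.1494
  (S=1,T=1): P(S|T) = (1/8)/(1/3) = 3/8;  -(1/8)·log₂(3/8) = 0.1769
  (S=1,T=2): P(S|T) = (1/12)/(1/6) = 1/2;  -(1/12)·log₂(1/2) = 0.0833
  (S=2,T=0): P(S|T) = (5/12)/(1/2) = 5/6;  -(5/12)·log₂(5/6) = 0.1096
  (S=2,T=1): P(S|T) = (1/12)/(1/3) = 1/4;  -(1/12)·log₂(1/4) = 0.1667
  (S=2,T=2): P(S|T) = (1/24)/(1/6) = 1/4;  -(1/24)·log₂(1/4) = 0.0833
H(S|T) = 0.1494 + 0.1769 + 0.0833 + 0.1494 + 0.1769 + 0.0833 + 0.1096 + 0.1667 + 0.0833
  = 1.1788 bits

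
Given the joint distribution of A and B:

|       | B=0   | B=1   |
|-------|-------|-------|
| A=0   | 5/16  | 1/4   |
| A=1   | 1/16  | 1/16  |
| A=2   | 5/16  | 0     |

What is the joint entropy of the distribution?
H(A,B) = -Σ P(A,B) log₂ P(A,B), summed over the non-zero cells:
H(A,B) = -[(5/16)·log₂(5/16) + (1/4)·log₂(1/4) + (1/16)·log₂(1/16) + (1/16)·log₂(1/16) + (5/16)·log₂(5/16)]
  = 0.5244 + 0.5000 + 0.2500 + 0.2500 + 0.5244
  = 2.0488 bits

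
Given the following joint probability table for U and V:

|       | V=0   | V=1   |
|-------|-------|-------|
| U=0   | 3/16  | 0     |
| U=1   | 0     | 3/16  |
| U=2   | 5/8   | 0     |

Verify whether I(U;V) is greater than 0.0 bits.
Marginal P(U) (row sums):
  P(U=0) = 3/16 + 0 = 3/16
  P(U=1) = 0 + 3/16 = 3/16
  P(U=2) = 5/8 + 0 = 5/8
Marginal P(V) (column sums):
  P(V=0) = 3/16 + 0 + 5/8 = 13/16
  P(V=1) = 0 + 3/16 + 0 = 3/16

H(U) = -[(3/16)·log₂(3/16) + (3/16)·log₂(3/16) + (5/8)·log₂(5/8)]
  = 0.4528 + 0.4528 + 0.4238
  = 1.3294 bits
H(V) = -[(13/16)·log₂(13/16) + (3/16)·log₂(3/16)]
  = 0.2434 + 0.4528
  = 0.6962 bits
H(U,V) = -[(3/16)·log₂(3/16) + (3/16)·log₂(3/16) + (5/8)·log₂(5/8)]
  = 0.4528 + 0.4528 + 0.4238
  = 1.3294 bits

I(U;V) = H(U) + H(V) - H(U,V)
  = 1.3294 + 0.6962 - 1.3294
  = 0.6962 bits

Yes. I(U;V) = 0.6962 bits, which is > 0.0 bits.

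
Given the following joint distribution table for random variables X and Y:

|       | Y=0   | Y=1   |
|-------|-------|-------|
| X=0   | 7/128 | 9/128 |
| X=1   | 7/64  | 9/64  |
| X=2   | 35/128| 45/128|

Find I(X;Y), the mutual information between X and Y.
Marginal P(X) (row sums):
  P(X=0) = 7/128 + 9/128 = 1/8
  P(X=1) = 7/64 + 9/64 = 1/4
  P(X=2) = 35/128 + 45/128 = 5/8
Marginal P(Y) (column sums):
  P(Y=0) = 7/128 + 7/64 + 35/128 = 7/16
  P(Y=1) = 9/128 + 9/64 + 45/128 = 9/16

H(X) = -[(1/8)·log₂(1/8) + (1/4)·log₂(1/4) + (5/8)·log₂(5/8)]
  = 0.3750 + 0.5000 + 0.4238
  = 1.2988 bits
H(Y) = -[(7/16)·log₂(7/16) + (9/16)·log₂(9/16)]
  = 0.5218 + 0.4669
  = 0.9887 bits
H(X,Y) = -[(7/128)·log₂(7/128) + (9/128)·log₂(9/128) + (7/64)·log₂(7/64) + (9/64)·log₂(9/64) + (35/128)·log₂(35/128) + (45/128)·log₂(45/128)]
  = 0.2293 + 0.2693 + 0.3492 + 0.3980 + 0.5115 + 0.5302
  = 2.2875 bits

I(X;Y) = H(X) + H(Y) - H(X,Y)
  = 1.2988 + 0.9887 - 2.2875
  = 0.0000 bits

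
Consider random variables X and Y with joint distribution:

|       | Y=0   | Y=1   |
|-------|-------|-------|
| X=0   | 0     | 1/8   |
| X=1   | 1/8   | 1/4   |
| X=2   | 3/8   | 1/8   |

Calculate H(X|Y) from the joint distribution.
Marginal P(Y) (column sums):
  P(Y=0) = 0 + 1/8 + 3/8 = 1/2
  P(Y=1) = 1/8 + 1/4 + 1/8 = 1/2

H(X|Y) = -Σ P(X,Y)·log₂ P(X|Y), where P(X|Y) = P(X,Y) / P(Y)
  (cells with P(X,Y) = 0 contribute 0)
  (X=0,Y=1): P(X|Y) = (1/8)/(1/2) = 1/4;  -(1/8)·log₂(1/4) = 0.2500
  (X=1,Y=0): P(X|Y) = (1/8)/(1/2) = 1/4;  -(1/8)·log₂(1/4) = 0.2500
  (X=1,Y=1): P(X|Y) = (1/4)/(1/2) = 1/2;  -(1/4)·log₂(1/2) = 0.2500
  (X=2,Y=0): P(X|Y) = (3/8)/(1/2) = 3/4;  -(3/8)·log₂(3/4) = 0.1556
  (X=2,Y=1): P(X|Y) = (1/8)/(1/2) = 1/4;  -(1/8)·log₂(1/4) = 0.2500
H(X|Y) = 0.2500 + 0.2500 + 0.2500 + 0.1556 + 0.2500
  = 1.1556 bits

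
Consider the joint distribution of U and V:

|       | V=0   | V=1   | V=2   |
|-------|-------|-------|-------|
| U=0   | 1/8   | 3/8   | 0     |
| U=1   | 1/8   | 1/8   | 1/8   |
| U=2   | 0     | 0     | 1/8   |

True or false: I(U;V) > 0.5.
Marginal P(U) (row sums):
  P(U=0) = 1/8 + 3/8 + 0 = 1/2
  P(U=1) = 1/8 + 1/8 + 1/8 = 3/8
  P(U=2) = 0 + 0 + 1/8 = 1/8
Marginal P(V) (column sums):
  P(V=0) = 1/8 + 1/8 + 0 = 1/4
  P(V=1) = 3/8 + 1/8 + 0 = 1/2
  P(V=2) = 0 + 1/8 + 1/8 = 1/4

H(U) = -[(1/2)·log₂(1/2) + (3/8)·log₂(3/8) + (1/8)·log₂(1/8)]
  = 0.5000 + 0.5306 + 0.3750
  = 1.4056 bits
H(V) = -[(1/4)·log₂(1/4) + (1/2)·log₂(1/2) + (1/4)·log₂(1/4)]
  = 0.5000 + 0.5000 + 0.5000
  = 1.5000 bits
H(U,V) = -[(1/8)·log₂(1/8) + (3/8)·log₂(3/8) + (1/8)·log₂(1/8) + (1/8)·log₂(1/8) + (1/8)·log₂(1/8) + (1/8)·log₂(1/8)]
  = 0.3750 + 0.5306 + 0.3750 + 0.3750 + 0.3750 + 0.3750
  = 2.4056 bits

I(U;V) = H(U) + H(V) - H(U,V)
  = 1.4056 + 1.5000 - 2.4056
  = 0.5000 bits

False. I(U;V) = 0.5000 bits, which is ≤ 0.5 bits.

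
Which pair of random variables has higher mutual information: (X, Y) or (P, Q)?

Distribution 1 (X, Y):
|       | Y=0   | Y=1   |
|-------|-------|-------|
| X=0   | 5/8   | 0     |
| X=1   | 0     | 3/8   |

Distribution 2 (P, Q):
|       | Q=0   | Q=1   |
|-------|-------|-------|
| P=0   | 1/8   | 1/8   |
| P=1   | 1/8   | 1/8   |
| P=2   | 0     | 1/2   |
Distribution 1 (X, Y):
Marginal P(X) (row sums):
  P(X=0) = 5/8 + 0 = 5/8
  P(X=1) = 0 + 3/8 = 3/8
Marginal P(Y) (column sums):
  P(Y=0) = 5/8 + 0 = 5/8
  P(Y=1) = 0 + 3/8 = 3/8

H(X) = -[(5/8)·log₂(5/8) + (3/8)·log₂(3/8)]
  = 0.4238 + 0.5306
  = 0.9544 bits
H(Y) = -[(5/8)·log₂(5/8) + (3/8)·log₂(3/8)]
  = 0.4238 + 0.5306
  = 0.9544 bits
H(X,Y) = -[(5/8)·log₂(5/8) + (3/8)·log₂(3/8)]
  = 0.4238 + 0.5306
  = 0.9544 bits

I(X;Y) = H(X) + H(Y) - H(X,Y)
  = 0.9544 + 0.9544 - 0.9544
  = 0.9544 bits

Distribution 2 (P, Q):
Marginal P(P) (row sums):
  P(P=0) = 1/8 + 1/8 = 1/4
  P(P=1) = 1/8 + 1/8 = 1/4
  P(P=2) = 0 + 1/2 = 1/2
Marginal P(Q) (column sums):
  P(Q=0) = 1/8 + 1/8 + 0 = 1/4
  P(Q=1) = 1/8 + 1/8 + 1/2 = 3/4

H(P) = -[(1/4)·log₂(1/4) + (1/4)·log₂(1/4) + (1/2)·log₂(1/2)]
  = 0.5000 + 0.5000 + 0.5000
  = 1.5000 bits
H(Q) = -[(1/4)·log₂(1/4) + (3/4)·log₂(3/4)]
  = 0.5000 + 0.3113
  = 0.8113 bits
H(P,Q) = -[(1/8)·log₂(1/8) + (1/8)·log₂(1/8) + (1/8)·log₂(1/8) + (1/8)·log₂(1/8) + (1/2)·log₂(1/2)]
  = 0.3750 + 0.3750 + 0.3750 + 0.3750 + 0.5000
  = 2.0000 bits

I(P;Q) = H(P) + H(Q) - H(P,Q)
  = 1.5000 + 0.8113 - 2.0000
  = 0.3113 bits

I(X;Y) = 0.9544 bits > I(P;Q) = 0.3113 bits, so (X, Y) has the higher mutual information (stronger dependence).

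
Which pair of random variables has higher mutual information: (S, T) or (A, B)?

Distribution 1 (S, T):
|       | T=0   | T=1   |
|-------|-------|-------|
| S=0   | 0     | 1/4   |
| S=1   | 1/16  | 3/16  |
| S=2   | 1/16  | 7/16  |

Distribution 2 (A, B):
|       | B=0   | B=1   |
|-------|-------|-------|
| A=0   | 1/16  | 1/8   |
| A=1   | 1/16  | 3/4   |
Distribution 1 (S, T):
Marginal P(S) (row sums):
  P(S=0) = 0 + 1/4 = 1/4
  P(S=1) = 1/16 + 3/16 = 1/4
  P(S=2) = 1/16 + 7/16 = 1/2
Marginal P(T) (column sums):
  P(T=0) = 0 + 1/16 + 1/16 = 1/8
  P(T=1) = 1/4 + 3/16 + 7/16 = 7/8

H(S) = -[(1/4)·log₂(1/4) + (1/4)·log₂(1/4) + (1/2)·log₂(1/2)]
  = 0.5000 + 0.5000 + 0.5000
  = 1.5000 bits
H(T) = -[(1/8)·log₂(1/8) + (7/8)·log₂(7/8)]
  = 0.3750 + 0.1686
  = 0.5436 bits
H(S,T) = -[(1/4)·log₂(1/4) + (1/16)·log₂(1/16) + (3/16)·log₂(3/16) + (1/16)·log₂(1/16) + (7/16)·log₂(7/16)]
  = 0.5000 + 0.2500 + 0.4528 + 0.2500 + 0.5218
  = 1.9746 bits

I(S;T) = H(S) + H(T) - H(S,T)
  = 1.5000 + 0.5436 - 1.9746
  = 0.0690 bits

Distribution 2 (A, B):
Marginal P(A) (row sums):
  P(A=0) = 1/16 + 1/8 = 3/16
  P(A=1) = 1/16 + 3/4 = 13/16
Marginal P(B) (column sums):
  P(B=0) = 1/16 + 1/16 = 1/8
  P(B=1) = 1/8 + 3/4 = 7/8

H(A) = -[(3/16)·log₂(3/16) + (13/16)·log₂(13/16)]
  = 0.4528 + 0.2434
  = 0.6962 bits
H(B) = -[(1/8)·log₂(1/8) + (7/8)·log₂(7/8)]
  = 0.3750 + 0.1686
  = 0.5436 bits
H(A,B) = -[(1/16)·log₂(1/16) + (1/8)·log₂(1/8) + (1/16)·log₂(1/16) + (3/4)·log₂(3/4)]
  = 0.2500 + 0.3750 + 0.2500 + 0.3113
  = 1.1863 bits

I(A;B) = H(A) + H(B) - H(A,B)
  = 0.6962 + 0.5436 - 1.1863
  = 0.0535 bits

I(S;T) = 0.0690 bits > I(A;B) = 0.0535 bits, so (S, T) has the higher mutual information (stronger dependence).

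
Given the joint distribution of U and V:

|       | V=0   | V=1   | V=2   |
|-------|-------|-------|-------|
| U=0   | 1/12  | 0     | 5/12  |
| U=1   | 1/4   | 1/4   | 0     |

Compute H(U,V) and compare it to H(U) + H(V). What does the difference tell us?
Marginal P(U) (row sums):
  P(U=0) = 1/12 + 0 + 5/12 = 1/2
  P(U=1) = 1/4 + 1/4 + 0 = 1/2
Marginal P(V) (column sums):
  P(V=0) = 1/12 + 1/4 = 1/3
  P(V=1) = 0 + 1/4 = 1/4
  P(V=2) = 5/12 + 0 = 5/12

H(U,V) = -[(1/12)·log₂(1/12) + (5/12)·log₂(5/12) + (1/4)·log₂(1/4) + (1/4)·log₂(1/4)]
  = 0.2987 + 0.5263 + 0.5000 + 0.5000
  = 1.8250 bits
H(U) = -[(1/2)·log₂(1/2) + (1/2)·log₂(1/2)]
  = 0.5000 + 0.5000
  = 1.0000 bits
H(V) = -[(1/3)·log₂(1/3) + (1/4)·log₂(1/4) + (5/12)·log₂(5/12)]
  = 0.5283 + 0.5000 + 0.5263
  = 1.5546 bits

H(U) + H(V) = 1.0000 + 1.5546 = 2.5546 bits
Difference: H(U) + H(V) - H(U,V) = 2.5546 - 1.8250 = 0.7296 bits = I(U;V)

The difference is the mutual information; it is positive here, so U and V are dependent (knowing one reduces uncertainty about the other by 0.7296 bits).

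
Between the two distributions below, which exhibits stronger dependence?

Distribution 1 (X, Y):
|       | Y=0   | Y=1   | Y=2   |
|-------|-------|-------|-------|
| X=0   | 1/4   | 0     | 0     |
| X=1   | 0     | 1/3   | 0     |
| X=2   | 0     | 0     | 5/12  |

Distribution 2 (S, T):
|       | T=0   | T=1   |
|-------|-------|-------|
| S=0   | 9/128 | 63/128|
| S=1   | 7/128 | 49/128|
Distribution 1 (X, Y):
Marginal P(X) (row sums):
  P(X=0) = 1/4 + 0 + 0 = 1/4
  P(X=1) = 0 + 1/3 + 0 = 1/3
  P(X=2) = 0 + 0 + 5/12 = 5/12
Marginal P(Y) (column sums):
  P(Y=0) = 1/4 + 0 + 0 = 1/4
  P(Y=1) = 0 + 1/3 + 0 = 1/3
  P(Y=2) = 0 + 0 + 5/12 = 5/12

H(X) = -[(1/4)·log₂(1/4) + (1/3)·log₂(1/3) + (5/12)·log₂(5/12)]
  = 0.5000 + 0.5283 + 0.5263
  = 1.5546 bits
H(Y) = -[(1/4)·log₂(1/4) + (1/3)·log₂(1/3) + (5/12)·log₂(5/12)]
  = 0.5000 + 0.5283 + 0.5263
  = 1.5546 bits
H(X,Y) = -[(1/4)·log₂(1/4) + (1/3)·log₂(1/3) + (5/12)·log₂(5/12)]
  = 0.5000 + 0.5283 + 0.5263
  = 1.5546 bits

I(X;Y) = H(X) + H(Y) - H(X,Y)
  = 1.5546 + 1.5546 - 1.5546
  = 1.5546 bits

Distribution 2 (S, T):
Marginal P(S) (row sums):
  P(S=0) = 9/128 + 63/128 = 9/16
  P(S=1) = 7/128 + 49/128 = 7/16
Marginal P(T) (column sums):
  P(T=0) = 9/128 + 7/128 = 1/8
  P(T=1) = 63/128 + 49/128 = 7/8

H(S) = -[(9/16)·log₂(9/16) + (7/16)·log₂(7/16)]
  = 0.4669 + 0.5218
  = 0.9887 bits
H(T) = -[(1/8)·log₂(1/8) + (7/8)·log₂(7/8)]
  = 0.3750 + 0.1686
  = 0.5436 bits
H(S,T) = -[(9/128)·log₂(9/128) + (63/128)·log₂(63/128) + (7/128)·log₂(7/128) + (49/128)·log₂(49/128)]
  = 0.2693 + 0.5034 + 0.2293 + 0.5303
  = 1.5323 bits

I(S;T) = H(S) + H(T) - H(S,T)
  = 0.9887 + 0.5436 - 1.5323
  = 0.0000 bits

I(X;Y) = 1.5546 bits > I(S;T) = 0.0000 bits, so (X, Y) has the higher mutual information (stronger dependence).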